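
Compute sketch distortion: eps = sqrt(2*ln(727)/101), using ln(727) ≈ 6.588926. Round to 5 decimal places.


ln(727) ≈ 6.588926.
2*ln(N)/m ≈ 2*6.588926/101 ≈ 0.13047378.
eps = sqrt(0.13047378) ≈ 0.3612115 ≈ 0.36121.

0.36121


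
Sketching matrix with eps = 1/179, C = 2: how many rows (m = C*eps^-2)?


1/eps = 179.
(1/eps)^2 = 32041.
m = 2*32041 = 64082.

64082


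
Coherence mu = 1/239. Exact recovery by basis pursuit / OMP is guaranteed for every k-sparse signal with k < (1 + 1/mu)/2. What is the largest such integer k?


1/mu = 239.
1 + 1/mu = 240.
(1 + 1/mu)/2 = 120 is an integer and the inequality is strict, so k_max = 120 - 1 = 119.

119


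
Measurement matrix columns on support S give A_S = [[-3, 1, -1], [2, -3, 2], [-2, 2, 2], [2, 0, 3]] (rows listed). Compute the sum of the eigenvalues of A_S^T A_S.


Sum of eigenvalues of A_S^T A_S = trace(A_S^T A_S) = sum of squared column norms of A_S.
A_S^T A_S diagonal: [21, 14, 18].
trace = 21 + 14 + 18 = 53.

53


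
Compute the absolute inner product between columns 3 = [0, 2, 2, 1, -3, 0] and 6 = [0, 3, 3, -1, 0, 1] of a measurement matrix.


Inner product: 0*0 + 2*3 + 2*3 + 1*-1 + -3*0 + 0*1
Products: [0, 6, 6, -1, 0, 0]
Sum = 11.
|dot| = 11.

11


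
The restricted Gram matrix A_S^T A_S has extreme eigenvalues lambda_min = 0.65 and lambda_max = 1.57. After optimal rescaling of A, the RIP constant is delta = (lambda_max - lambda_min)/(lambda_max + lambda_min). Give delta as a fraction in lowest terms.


lambda_max - lambda_min = 1.57 - 0.65 = 0.92.
lambda_max + lambda_min = 1.57 + 0.65 = 2.22.
delta = 0.92/2.22 = 92/222 = 46/111.

46/111


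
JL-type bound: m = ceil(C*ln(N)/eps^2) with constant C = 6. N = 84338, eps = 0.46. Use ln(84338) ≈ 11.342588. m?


ln(84338) ≈ 11.342588.
eps^2 = 0.46^2 = 0.2116.
C*ln(N)/eps^2 ≈ 6*11.342588/0.2116 ≈ 321.6235.
m = ceil(321.6235) = 322.

322


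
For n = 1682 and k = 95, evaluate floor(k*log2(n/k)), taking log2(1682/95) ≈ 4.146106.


log2(n/k) = log2(1682/95) ≈ 4.146106.
k*log2(n/k) ≈ 95*4.146106 = 393.88007.
floor(393.88007) = 393.

393


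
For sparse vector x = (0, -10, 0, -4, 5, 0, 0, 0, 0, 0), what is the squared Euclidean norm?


Non-zero entries: [(1, -10), (3, -4), (4, 5)]
Squares: [100, 16, 25]
||x||_2^2 = sum = 141.

141


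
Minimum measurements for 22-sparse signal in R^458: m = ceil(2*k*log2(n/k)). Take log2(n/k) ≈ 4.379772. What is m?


log2(n/k) = log2(458/22) ≈ 4.379772.
2*k*log2(n/k) ≈ 2*22*4.379772 = 192.709968.
m = ceil(192.709968) = 193.

193


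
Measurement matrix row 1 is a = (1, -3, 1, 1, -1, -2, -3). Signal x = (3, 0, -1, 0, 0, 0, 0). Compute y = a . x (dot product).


Non-zero terms: ['1*3', '1*-1']
Products: [3, -1]
y = sum = 2.

2


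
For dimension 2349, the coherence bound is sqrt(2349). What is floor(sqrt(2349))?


48^2 = 2304 <= 2349 < 2401 = 49^2, so 48 <= sqrt(2349) < 49.
floor(sqrt(2349)) = 48.

48


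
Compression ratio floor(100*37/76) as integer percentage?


100*m/n = 100*37/76 ≈ 48.6842.
floor = 48.

48


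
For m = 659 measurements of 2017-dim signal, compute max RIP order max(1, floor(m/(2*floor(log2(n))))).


floor(log2(2017)) = 10.
2*10 = 20.
m/(2*floor(log2(n))) = 659/20 ≈ 32.95.
floor = 32.
k = max(1, 32) = 32.

32


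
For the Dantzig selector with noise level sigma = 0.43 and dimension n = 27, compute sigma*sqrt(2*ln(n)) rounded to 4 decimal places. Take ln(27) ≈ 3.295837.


ln(27) ≈ 3.295837.
2*ln(n) ≈ 6.591674.
sqrt(2*ln(n)) ≈ sqrt(6.591674) ≈ 2.567426.
threshold ≈ 0.43*2.567426 = 1.10399318 ≈ 1.1040.

1.1040


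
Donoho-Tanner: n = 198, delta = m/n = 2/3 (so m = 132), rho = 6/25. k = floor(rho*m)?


m = 2/3*198 = 132.
rho = 6/25.
rho*m = 6/25*132 = 31.68.
k = floor(31.68) = 31.

31


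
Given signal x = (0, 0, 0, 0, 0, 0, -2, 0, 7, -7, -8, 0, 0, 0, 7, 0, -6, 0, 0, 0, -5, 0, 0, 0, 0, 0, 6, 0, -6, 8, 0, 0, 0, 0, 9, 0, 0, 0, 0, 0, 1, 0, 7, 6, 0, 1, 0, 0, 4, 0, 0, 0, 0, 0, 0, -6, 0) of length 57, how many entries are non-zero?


Non-zero positions: [6, 8, 9, 10, 14, 16, 20, 26, 28, 29, 34, 40, 42, 43, 45, 48, 55].
Sparsity = 17.

17


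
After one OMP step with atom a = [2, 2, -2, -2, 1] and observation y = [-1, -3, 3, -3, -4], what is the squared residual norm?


a^T a = 17.
a^T y = -12.
coeff = -12/17 = -12/17.
||r||^2 = 604/17.

604/17


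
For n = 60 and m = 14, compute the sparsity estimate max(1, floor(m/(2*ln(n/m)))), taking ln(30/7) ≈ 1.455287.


n/m = 60/14 = 30/7.
ln(n/m) ≈ 1.455287.
2*ln(n/m) ≈ 2.910574.
m/(2*ln(n/m)) ≈ 14/2.910574 ≈ 4.81.
floor = 4.
k_max = max(1, 4) = 4.

4


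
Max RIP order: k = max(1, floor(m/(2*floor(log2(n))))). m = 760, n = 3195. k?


floor(log2(3195)) = 11.
2*11 = 22.
m/(2*floor(log2(n))) = 760/22 ≈ 34.5455.
floor = 34.
k = max(1, 34) = 34.

34


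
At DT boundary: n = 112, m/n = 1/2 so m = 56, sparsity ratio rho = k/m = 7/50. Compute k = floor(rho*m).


m = 1/2*112 = 56.
rho = 7/50.
rho*m = 7/50*56 = 7.84.
k = floor(7.84) = 7.

7


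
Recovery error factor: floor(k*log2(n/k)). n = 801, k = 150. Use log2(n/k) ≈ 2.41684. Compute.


log2(n/k) = log2(801/150) ≈ 2.41684.
k*log2(n/k) ≈ 150*2.41684 = 362.526.
floor(362.526) = 362.

362


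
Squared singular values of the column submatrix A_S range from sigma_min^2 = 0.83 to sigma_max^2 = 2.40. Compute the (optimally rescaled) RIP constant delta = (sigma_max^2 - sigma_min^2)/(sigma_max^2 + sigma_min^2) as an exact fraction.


lambda_max - lambda_min = 2.40 - 0.83 = 1.57.
lambda_max + lambda_min = 2.40 + 0.83 = 3.23.
delta = 1.57/3.23 = 157/323.

157/323


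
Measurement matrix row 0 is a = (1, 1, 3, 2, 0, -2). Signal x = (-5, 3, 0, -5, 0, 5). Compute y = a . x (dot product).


Non-zero terms: ['1*-5', '1*3', '2*-5', '-2*5']
Products: [-5, 3, -10, -10]
y = sum = -22.

-22


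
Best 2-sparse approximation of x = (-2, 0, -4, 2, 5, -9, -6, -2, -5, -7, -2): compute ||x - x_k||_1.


Sorted |x_i| descending: [9, 7, 6, 5, 5, 4, 2, 2, 2, 2, 0]
Keep top 2: [9, 7]
Tail entries: [6, 5, 5, 4, 2, 2, 2, 2, 0]
L1 error = sum of tail = 28.

28


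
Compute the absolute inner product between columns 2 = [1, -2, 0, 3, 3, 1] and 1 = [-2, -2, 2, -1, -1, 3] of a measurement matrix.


Inner product: 1*-2 + -2*-2 + 0*2 + 3*-1 + 3*-1 + 1*3
Products: [-2, 4, 0, -3, -3, 3]
Sum = -1.
|dot| = 1.

1


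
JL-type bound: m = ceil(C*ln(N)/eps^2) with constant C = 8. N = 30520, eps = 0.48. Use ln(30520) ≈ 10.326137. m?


ln(30520) ≈ 10.326137.
eps^2 = 0.48^2 = 0.2304.
C*ln(N)/eps^2 ≈ 8*10.326137/0.2304 ≈ 358.5464.
m = ceil(358.5464) = 359.

359


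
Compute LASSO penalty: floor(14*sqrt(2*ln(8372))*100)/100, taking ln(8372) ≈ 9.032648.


ln(8372) ≈ 9.032648.
2*ln(n) ≈ 18.065296.
sqrt(2*ln(n)) ≈ sqrt(18.065296) ≈ 4.250329.
lambda ≈ 14*4.250329 = 59.504606.
floor(lambda*100)/100 = 59.50.

59.50


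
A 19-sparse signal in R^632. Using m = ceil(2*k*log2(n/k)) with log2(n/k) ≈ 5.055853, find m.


log2(n/k) = log2(632/19) ≈ 5.055853.
2*k*log2(n/k) ≈ 2*19*5.055853 = 192.122414.
m = ceil(192.122414) = 193.

193


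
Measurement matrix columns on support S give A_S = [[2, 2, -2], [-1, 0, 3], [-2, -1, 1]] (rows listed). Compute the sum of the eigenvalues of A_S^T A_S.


Sum of eigenvalues of A_S^T A_S = trace(A_S^T A_S) = sum of squared column norms of A_S.
A_S^T A_S diagonal: [9, 5, 14].
trace = 9 + 5 + 14 = 28.

28


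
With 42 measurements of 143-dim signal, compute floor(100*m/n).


100*m/n = 100*42/143 ≈ 29.3706.
floor = 29.

29


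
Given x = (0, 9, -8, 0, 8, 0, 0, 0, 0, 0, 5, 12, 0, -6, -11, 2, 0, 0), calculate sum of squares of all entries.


Non-zero entries: [(1, 9), (2, -8), (4, 8), (10, 5), (11, 12), (13, -6), (14, -11), (15, 2)]
Squares: [81, 64, 64, 25, 144, 36, 121, 4]
||x||_2^2 = sum = 539.

539


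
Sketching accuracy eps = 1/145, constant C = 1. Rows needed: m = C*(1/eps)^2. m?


1/eps = 145.
(1/eps)^2 = 21025.
m = 1*21025 = 21025.

21025


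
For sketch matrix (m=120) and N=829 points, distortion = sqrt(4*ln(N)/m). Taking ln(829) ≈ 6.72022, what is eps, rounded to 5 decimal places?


ln(829) ≈ 6.72022.
4*ln(N)/m ≈ 4*6.72022/120 ≈ 0.22400733.
eps = sqrt(0.22400733) ≈ 0.4732941 ≈ 0.47329.

0.47329


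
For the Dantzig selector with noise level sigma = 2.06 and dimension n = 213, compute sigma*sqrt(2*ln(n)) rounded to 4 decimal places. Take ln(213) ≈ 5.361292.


ln(213) ≈ 5.361292.
2*ln(n) ≈ 10.722584.
sqrt(2*ln(n)) ≈ sqrt(10.722584) ≈ 3.274536.
threshold ≈ 2.06*3.274536 = 6.74554416 ≈ 6.7455.

6.7455


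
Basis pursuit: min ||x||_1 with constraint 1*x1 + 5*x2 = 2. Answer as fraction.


Axis intercepts:
  x1 = 2, x2 = 0: L1 = 2
  x1 = 0, x2 = 2/5: L1 = 2/5
x* = (0, 2/5)
||x*||_1 = 2/5.

2/5


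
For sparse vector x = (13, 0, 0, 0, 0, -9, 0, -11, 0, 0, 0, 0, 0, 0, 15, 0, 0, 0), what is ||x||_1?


Non-zero entries: [(0, 13), (5, -9), (7, -11), (14, 15)]
Absolute values: [13, 9, 11, 15]
||x||_1 = sum = 48.

48


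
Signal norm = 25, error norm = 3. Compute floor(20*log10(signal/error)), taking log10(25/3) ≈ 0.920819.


||x||/||e|| = 25/3.
log10(25/3) ≈ 0.920819.
20*log10(||x||/||e||) ≈ 20*0.920819 = 18.41638.
floor(18.41638) = 18.

18


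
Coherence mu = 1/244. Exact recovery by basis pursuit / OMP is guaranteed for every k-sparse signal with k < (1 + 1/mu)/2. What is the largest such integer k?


1/mu = 244.
1 + 1/mu = 245.
(1 + 1/mu)/2 = 122.5 is not an integer, so k_max = floor(122.5) = 122.

122


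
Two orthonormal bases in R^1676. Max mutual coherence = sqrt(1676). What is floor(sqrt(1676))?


40^2 = 1600 <= 1676 < 1681 = 41^2, so 40 <= sqrt(1676) < 41.
floor(sqrt(1676)) = 40.

40


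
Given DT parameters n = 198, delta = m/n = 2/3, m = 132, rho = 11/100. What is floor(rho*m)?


m = 2/3*198 = 132.
rho = 11/100.
rho*m = 11/100*132 = 14.52.
k = floor(14.52) = 14.

14


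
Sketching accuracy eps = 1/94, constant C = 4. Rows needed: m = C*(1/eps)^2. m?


1/eps = 94.
(1/eps)^2 = 8836.
m = 4*8836 = 35344.

35344


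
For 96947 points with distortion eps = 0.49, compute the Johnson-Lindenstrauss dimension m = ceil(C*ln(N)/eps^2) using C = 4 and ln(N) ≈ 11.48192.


ln(96947) ≈ 11.48192.
eps^2 = 0.49^2 = 0.2401.
C*ln(N)/eps^2 ≈ 4*11.48192/0.2401 ≈ 191.2856.
m = ceil(191.2856) = 192.

192


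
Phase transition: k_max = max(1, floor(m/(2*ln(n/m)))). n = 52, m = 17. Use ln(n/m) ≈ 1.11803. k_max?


n/m = 52/17.
ln(n/m) ≈ 1.11803.
2*ln(n/m) ≈ 2.23606.
m/(2*ln(n/m)) ≈ 17/2.23606 ≈ 7.6027.
floor = 7.
k_max = max(1, 7) = 7.

7


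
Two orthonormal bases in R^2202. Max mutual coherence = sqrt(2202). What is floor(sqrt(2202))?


46^2 = 2116 <= 2202 < 2209 = 47^2, so 46 <= sqrt(2202) < 47.
floor(sqrt(2202)) = 46.

46


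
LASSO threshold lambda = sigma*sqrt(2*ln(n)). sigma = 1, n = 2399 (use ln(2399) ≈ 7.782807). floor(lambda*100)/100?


ln(2399) ≈ 7.782807.
2*ln(n) ≈ 15.565614.
sqrt(2*ln(n)) ≈ sqrt(15.565614) ≈ 3.945328.
lambda ≈ 1*3.945328 = 3.945328.
floor(lambda*100)/100 = 3.94.

3.94


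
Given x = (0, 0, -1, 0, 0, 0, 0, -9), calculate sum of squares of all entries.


Non-zero entries: [(2, -1), (7, -9)]
Squares: [1, 81]
||x||_2^2 = sum = 82.

82


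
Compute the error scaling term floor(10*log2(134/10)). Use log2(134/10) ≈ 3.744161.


log2(n/k) = log2(134/10) ≈ 3.744161.
k*log2(n/k) ≈ 10*3.744161 = 37.44161.
floor(37.44161) = 37.

37


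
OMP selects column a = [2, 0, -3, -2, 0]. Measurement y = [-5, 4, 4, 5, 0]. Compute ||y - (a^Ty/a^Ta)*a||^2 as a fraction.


a^T a = 17.
a^T y = -32.
coeff = -32/17 = -32/17.
||r||^2 = 370/17.

370/17


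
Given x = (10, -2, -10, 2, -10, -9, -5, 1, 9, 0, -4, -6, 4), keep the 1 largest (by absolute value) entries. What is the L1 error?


Sorted |x_i| descending: [10, 10, 10, 9, 9, 6, 5, 4, 4, 2, 2, 1, 0]
Keep top 1: [10]
Tail entries: [10, 10, 9, 9, 6, 5, 4, 4, 2, 2, 1, 0]
L1 error = sum of tail = 62.

62


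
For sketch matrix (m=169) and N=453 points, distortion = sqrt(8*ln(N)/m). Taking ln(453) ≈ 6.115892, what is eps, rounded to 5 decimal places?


ln(453) ≈ 6.115892.
8*ln(N)/m ≈ 8*6.115892/169 ≈ 0.28950968.
eps = sqrt(0.28950968) ≈ 0.538061 ≈ 0.53806.

0.53806


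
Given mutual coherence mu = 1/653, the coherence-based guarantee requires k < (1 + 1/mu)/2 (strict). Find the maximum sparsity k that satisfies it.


1/mu = 653.
1 + 1/mu = 654.
(1 + 1/mu)/2 = 327 is an integer and the inequality is strict, so k_max = 327 - 1 = 326.

326


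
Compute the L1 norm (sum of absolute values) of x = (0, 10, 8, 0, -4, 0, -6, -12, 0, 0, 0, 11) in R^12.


Non-zero entries: [(1, 10), (2, 8), (4, -4), (6, -6), (7, -12), (11, 11)]
Absolute values: [10, 8, 4, 6, 12, 11]
||x||_1 = sum = 51.

51


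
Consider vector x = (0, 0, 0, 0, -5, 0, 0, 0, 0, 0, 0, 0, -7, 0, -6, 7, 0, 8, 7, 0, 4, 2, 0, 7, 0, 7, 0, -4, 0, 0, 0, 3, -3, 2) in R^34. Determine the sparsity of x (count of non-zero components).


Non-zero positions: [4, 12, 14, 15, 17, 18, 20, 21, 23, 25, 27, 31, 32, 33].
Sparsity = 14.

14


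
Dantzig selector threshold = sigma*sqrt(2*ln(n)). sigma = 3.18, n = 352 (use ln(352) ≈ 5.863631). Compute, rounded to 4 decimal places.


ln(352) ≈ 5.863631.
2*ln(n) ≈ 11.727262.
sqrt(2*ln(n)) ≈ sqrt(11.727262) ≈ 3.424509.
threshold ≈ 3.18*3.424509 = 10.88993862 ≈ 10.8899.

10.8899


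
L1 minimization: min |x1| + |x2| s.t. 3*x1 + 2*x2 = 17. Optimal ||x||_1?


Axis intercepts:
  x1 = 17/3, x2 = 0: L1 = 17/3
  x1 = 0, x2 = 17/2: L1 = 17/2
x* = (17/3, 0)
||x*||_1 = 17/3.

17/3


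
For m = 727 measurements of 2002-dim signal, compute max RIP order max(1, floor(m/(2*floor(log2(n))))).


floor(log2(2002)) = 10.
2*10 = 20.
m/(2*floor(log2(n))) = 727/20 ≈ 36.35.
floor = 36.
k = max(1, 36) = 36.

36


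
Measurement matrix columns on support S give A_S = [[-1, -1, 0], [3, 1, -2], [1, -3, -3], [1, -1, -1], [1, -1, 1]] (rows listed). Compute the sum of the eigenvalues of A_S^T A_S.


Sum of eigenvalues of A_S^T A_S = trace(A_S^T A_S) = sum of squared column norms of A_S.
A_S^T A_S diagonal: [13, 13, 15].
trace = 13 + 13 + 15 = 41.

41


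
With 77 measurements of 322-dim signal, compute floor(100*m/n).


100*m/n = 100*77/322 ≈ 23.913.
floor = 23.

23


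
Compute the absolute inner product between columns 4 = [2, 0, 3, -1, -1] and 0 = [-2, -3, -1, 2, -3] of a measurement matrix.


Inner product: 2*-2 + 0*-3 + 3*-1 + -1*2 + -1*-3
Products: [-4, 0, -3, -2, 3]
Sum = -6.
|dot| = 6.

6


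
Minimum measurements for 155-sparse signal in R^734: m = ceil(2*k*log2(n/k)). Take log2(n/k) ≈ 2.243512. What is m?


log2(n/k) = log2(734/155) ≈ 2.243512.
2*k*log2(n/k) ≈ 2*155*2.243512 = 695.48872.
m = ceil(695.48872) = 696.

696


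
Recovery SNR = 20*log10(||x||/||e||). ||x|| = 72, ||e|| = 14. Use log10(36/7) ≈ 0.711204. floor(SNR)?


||x||/||e|| = 72/14 = 36/7.
log10(36/7) ≈ 0.711204.
20*log10(||x||/||e||) ≈ 20*0.711204 = 14.22408.
floor(14.22408) = 14.

14


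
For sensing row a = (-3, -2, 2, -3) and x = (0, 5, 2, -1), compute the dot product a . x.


Non-zero terms: ['-2*5', '2*2', '-3*-1']
Products: [-10, 4, 3]
y = sum = -3.

-3


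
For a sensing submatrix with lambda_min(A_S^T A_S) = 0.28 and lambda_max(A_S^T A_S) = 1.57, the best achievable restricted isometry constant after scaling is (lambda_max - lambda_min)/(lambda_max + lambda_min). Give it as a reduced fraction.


lambda_max - lambda_min = 1.57 - 0.28 = 1.29.
lambda_max + lambda_min = 1.57 + 0.28 = 1.85.
delta = 1.29/1.85 = 129/185.

129/185


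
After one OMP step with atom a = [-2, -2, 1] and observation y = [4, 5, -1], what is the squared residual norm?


a^T a = 9.
a^T y = -19.
coeff = -19/9 = -19/9.
||r||^2 = 17/9.

17/9


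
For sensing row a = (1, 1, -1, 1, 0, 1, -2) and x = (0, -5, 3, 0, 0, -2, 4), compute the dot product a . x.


Non-zero terms: ['1*-5', '-1*3', '1*-2', '-2*4']
Products: [-5, -3, -2, -8]
y = sum = -18.

-18


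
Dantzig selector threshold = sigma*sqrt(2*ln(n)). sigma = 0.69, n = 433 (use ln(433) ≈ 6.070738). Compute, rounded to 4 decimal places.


ln(433) ≈ 6.070738.
2*ln(n) ≈ 12.141476.
sqrt(2*ln(n)) ≈ sqrt(12.141476) ≈ 3.484462.
threshold ≈ 0.69*3.484462 = 2.40427878 ≈ 2.4043.

2.4043


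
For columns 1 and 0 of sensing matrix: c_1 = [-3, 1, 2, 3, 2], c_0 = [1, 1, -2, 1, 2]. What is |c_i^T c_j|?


Inner product: -3*1 + 1*1 + 2*-2 + 3*1 + 2*2
Products: [-3, 1, -4, 3, 4]
Sum = 1.
|dot| = 1.

1


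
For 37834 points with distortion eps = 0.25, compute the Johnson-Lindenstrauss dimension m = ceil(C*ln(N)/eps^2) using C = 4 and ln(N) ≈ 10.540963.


ln(37834) ≈ 10.540963.
eps^2 = 0.25^2 = 0.0625.
C*ln(N)/eps^2 ≈ 4*10.540963/0.0625 ≈ 674.6216.
m = ceil(674.6216) = 675.

675


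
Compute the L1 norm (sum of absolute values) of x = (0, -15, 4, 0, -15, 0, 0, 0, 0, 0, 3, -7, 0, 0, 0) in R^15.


Non-zero entries: [(1, -15), (2, 4), (4, -15), (10, 3), (11, -7)]
Absolute values: [15, 4, 15, 3, 7]
||x||_1 = sum = 44.

44


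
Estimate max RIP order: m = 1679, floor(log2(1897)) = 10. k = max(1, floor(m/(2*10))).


floor(log2(1897)) = 10.
2*10 = 20.
m/(2*floor(log2(n))) = 1679/20 ≈ 83.95.
floor = 83.
k = max(1, 83) = 83.

83


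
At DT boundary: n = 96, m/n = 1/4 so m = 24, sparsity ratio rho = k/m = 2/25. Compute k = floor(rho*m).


m = 1/4*96 = 24.
rho = 2/25.
rho*m = 2/25*24 = 1.92.
k = floor(1.92) = 1.

1


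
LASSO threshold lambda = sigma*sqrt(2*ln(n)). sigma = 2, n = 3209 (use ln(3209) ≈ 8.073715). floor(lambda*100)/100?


ln(3209) ≈ 8.073715.
2*ln(n) ≈ 16.14743.
sqrt(2*ln(n)) ≈ sqrt(16.14743) ≈ 4.018386.
lambda ≈ 2*4.018386 = 8.036772.
floor(lambda*100)/100 = 8.03.

8.03


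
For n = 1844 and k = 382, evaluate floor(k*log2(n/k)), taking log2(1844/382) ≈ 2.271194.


log2(n/k) = log2(1844/382) ≈ 2.271194.
k*log2(n/k) ≈ 382*2.271194 = 867.596108.
floor(867.596108) = 867.

867


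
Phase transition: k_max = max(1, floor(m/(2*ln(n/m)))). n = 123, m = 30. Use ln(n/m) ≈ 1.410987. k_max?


n/m = 123/30 = 41/10.
ln(n/m) ≈ 1.410987.
2*ln(n/m) ≈ 2.821974.
m/(2*ln(n/m)) ≈ 30/2.821974 ≈ 10.6309.
floor = 10.
k_max = max(1, 10) = 10.

10


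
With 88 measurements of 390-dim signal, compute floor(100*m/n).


100*m/n = 100*88/390 ≈ 22.5641.
floor = 22.

22


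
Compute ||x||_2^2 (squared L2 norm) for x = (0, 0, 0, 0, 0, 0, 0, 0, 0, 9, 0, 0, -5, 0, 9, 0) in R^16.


Non-zero entries: [(9, 9), (12, -5), (14, 9)]
Squares: [81, 25, 81]
||x||_2^2 = sum = 187.

187


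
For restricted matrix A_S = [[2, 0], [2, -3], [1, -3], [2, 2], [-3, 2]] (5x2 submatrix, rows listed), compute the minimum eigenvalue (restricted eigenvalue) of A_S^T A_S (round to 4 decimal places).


A_S^T A_S = [[22, -11], [-11, 26]].
trace = 48.
det = 451.
disc = trace^2 - 4*det = 2304 - 4*451 = 500.
sqrt(500) ≈ 22.360680.
lam_min = (48 - sqrt(500))/2 ≈ (48 - 22.360680)/2 = 12.81966 ≈ 12.8197.

12.8197


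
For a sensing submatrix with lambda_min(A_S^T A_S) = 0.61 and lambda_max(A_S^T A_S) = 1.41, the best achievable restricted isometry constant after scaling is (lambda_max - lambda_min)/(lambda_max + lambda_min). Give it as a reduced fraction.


lambda_max - lambda_min = 1.41 - 0.61 = 0.80.
lambda_max + lambda_min = 1.41 + 0.61 = 2.02.
delta = 0.80/2.02 = 80/202 = 40/101.

40/101


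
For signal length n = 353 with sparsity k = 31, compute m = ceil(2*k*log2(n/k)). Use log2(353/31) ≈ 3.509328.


log2(n/k) = log2(353/31) ≈ 3.509328.
2*k*log2(n/k) ≈ 2*31*3.509328 = 217.578336.
m = ceil(217.578336) = 218.

218


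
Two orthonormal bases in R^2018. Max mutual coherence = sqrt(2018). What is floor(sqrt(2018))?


44^2 = 1936 <= 2018 < 2025 = 45^2, so 44 <= sqrt(2018) < 45.
floor(sqrt(2018)) = 44.

44


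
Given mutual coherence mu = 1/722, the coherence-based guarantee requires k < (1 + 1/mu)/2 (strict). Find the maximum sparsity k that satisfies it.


1/mu = 722.
1 + 1/mu = 723.
(1 + 1/mu)/2 = 361.5 is not an integer, so k_max = floor(361.5) = 361.

361


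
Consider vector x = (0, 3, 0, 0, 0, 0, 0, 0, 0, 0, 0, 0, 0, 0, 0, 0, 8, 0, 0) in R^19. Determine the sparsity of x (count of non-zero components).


Non-zero positions: [1, 16].
Sparsity = 2.

2


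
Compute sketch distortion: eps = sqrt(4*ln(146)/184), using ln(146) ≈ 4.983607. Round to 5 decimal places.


ln(146) ≈ 4.983607.
4*ln(N)/m ≈ 4*4.983607/184 ≈ 0.10833928.
eps = sqrt(0.10833928) ≈ 0.3291493 ≈ 0.32915.

0.32915


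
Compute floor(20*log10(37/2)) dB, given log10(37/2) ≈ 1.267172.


||x||/||e|| = 37/2.
log10(37/2) ≈ 1.267172.
20*log10(||x||/||e||) ≈ 20*1.267172 = 25.34344.
floor(25.34344) = 25.

25


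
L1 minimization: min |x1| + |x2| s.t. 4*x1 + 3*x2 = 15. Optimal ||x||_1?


Axis intercepts:
  x1 = 15/4, x2 = 0: L1 = 15/4
  x1 = 0, x2 = 5: L1 = 5
x* = (15/4, 0)
||x*||_1 = 15/4.

15/4


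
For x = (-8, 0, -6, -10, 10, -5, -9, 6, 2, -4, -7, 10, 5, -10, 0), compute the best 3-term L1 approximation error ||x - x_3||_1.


Sorted |x_i| descending: [10, 10, 10, 10, 9, 8, 7, 6, 6, 5, 5, 4, 2, 0, 0]
Keep top 3: [10, 10, 10]
Tail entries: [10, 9, 8, 7, 6, 6, 5, 5, 4, 2, 0, 0]
L1 error = sum of tail = 62.

62


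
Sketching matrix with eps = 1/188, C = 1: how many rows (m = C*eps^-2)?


1/eps = 188.
(1/eps)^2 = 35344.
m = 1*35344 = 35344.

35344


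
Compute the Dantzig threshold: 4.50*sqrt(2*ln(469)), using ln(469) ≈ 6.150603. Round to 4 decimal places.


ln(469) ≈ 6.150603.
2*ln(n) ≈ 12.301206.
sqrt(2*ln(n)) ≈ sqrt(12.301206) ≈ 3.507308.
threshold ≈ 4.50*3.507308 = 15.782886 ≈ 15.7829.

15.7829


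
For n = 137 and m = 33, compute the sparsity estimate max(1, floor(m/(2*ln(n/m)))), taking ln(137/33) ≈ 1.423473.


n/m = 137/33.
ln(n/m) ≈ 1.423473.
2*ln(n/m) ≈ 2.846946.
m/(2*ln(n/m)) ≈ 33/2.846946 ≈ 11.5914.
floor = 11.
k_max = max(1, 11) = 11.

11


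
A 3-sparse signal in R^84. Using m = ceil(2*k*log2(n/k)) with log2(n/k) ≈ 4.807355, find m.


log2(n/k) = log2(84/3) ≈ 4.807355.
2*k*log2(n/k) ≈ 2*3*4.807355 = 28.84413.
m = ceil(28.84413) = 29.

29


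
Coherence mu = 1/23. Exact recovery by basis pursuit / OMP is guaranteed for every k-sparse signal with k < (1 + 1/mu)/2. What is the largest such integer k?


1/mu = 23.
1 + 1/mu = 24.
(1 + 1/mu)/2 = 12 is an integer and the inequality is strict, so k_max = 12 - 1 = 11.

11


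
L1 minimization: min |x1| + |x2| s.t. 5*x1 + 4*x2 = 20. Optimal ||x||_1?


Axis intercepts:
  x1 = 4, x2 = 0: L1 = 4
  x1 = 0, x2 = 5: L1 = 5
x* = (4, 0)
||x*||_1 = 4.

4


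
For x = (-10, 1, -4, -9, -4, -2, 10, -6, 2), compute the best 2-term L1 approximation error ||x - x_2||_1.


Sorted |x_i| descending: [10, 10, 9, 6, 4, 4, 2, 2, 1]
Keep top 2: [10, 10]
Tail entries: [9, 6, 4, 4, 2, 2, 1]
L1 error = sum of tail = 28.

28


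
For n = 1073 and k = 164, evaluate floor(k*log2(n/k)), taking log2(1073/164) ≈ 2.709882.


log2(n/k) = log2(1073/164) ≈ 2.709882.
k*log2(n/k) ≈ 164*2.709882 = 444.420648.
floor(444.420648) = 444.

444


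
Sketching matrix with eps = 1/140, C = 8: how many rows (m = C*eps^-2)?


1/eps = 140.
(1/eps)^2 = 19600.
m = 8*19600 = 156800.

156800


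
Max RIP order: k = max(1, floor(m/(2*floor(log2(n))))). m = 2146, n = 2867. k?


floor(log2(2867)) = 11.
2*11 = 22.
m/(2*floor(log2(n))) = 2146/22 ≈ 97.5455.
floor = 97.
k = max(1, 97) = 97.

97


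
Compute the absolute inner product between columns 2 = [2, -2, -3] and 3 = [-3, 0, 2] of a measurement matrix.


Inner product: 2*-3 + -2*0 + -3*2
Products: [-6, 0, -6]
Sum = -12.
|dot| = 12.

12


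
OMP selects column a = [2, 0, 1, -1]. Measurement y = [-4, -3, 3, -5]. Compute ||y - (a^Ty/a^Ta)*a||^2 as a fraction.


a^T a = 6.
a^T y = 0.
coeff = 0/6 = 0.
||r||^2 = 59.

59


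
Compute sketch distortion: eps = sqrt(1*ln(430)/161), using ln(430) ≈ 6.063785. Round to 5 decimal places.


ln(430) ≈ 6.063785.
1*ln(N)/m ≈ 1*6.063785/161 ≈ 0.03766326.
eps = sqrt(0.03766326) ≈ 0.1940702 ≈ 0.19407.

0.19407


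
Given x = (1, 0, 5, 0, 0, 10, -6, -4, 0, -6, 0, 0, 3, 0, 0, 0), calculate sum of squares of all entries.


Non-zero entries: [(0, 1), (2, 5), (5, 10), (6, -6), (7, -4), (9, -6), (12, 3)]
Squares: [1, 25, 100, 36, 16, 36, 9]
||x||_2^2 = sum = 223.

223


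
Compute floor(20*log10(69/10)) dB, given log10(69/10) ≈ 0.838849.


||x||/||e|| = 69/10.
log10(69/10) ≈ 0.838849.
20*log10(||x||/||e||) ≈ 20*0.838849 = 16.77698.
floor(16.77698) = 16.

16


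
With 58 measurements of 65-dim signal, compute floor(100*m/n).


100*m/n = 100*58/65 ≈ 89.2308.
floor = 89.

89


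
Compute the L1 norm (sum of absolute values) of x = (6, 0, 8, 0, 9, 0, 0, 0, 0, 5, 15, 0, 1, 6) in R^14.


Non-zero entries: [(0, 6), (2, 8), (4, 9), (9, 5), (10, 15), (12, 1), (13, 6)]
Absolute values: [6, 8, 9, 5, 15, 1, 6]
||x||_1 = sum = 50.

50


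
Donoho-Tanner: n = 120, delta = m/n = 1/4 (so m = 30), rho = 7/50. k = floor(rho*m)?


m = 1/4*120 = 30.
rho = 7/50.
rho*m = 7/50*30 = 4.2.
k = floor(4.2) = 4.

4


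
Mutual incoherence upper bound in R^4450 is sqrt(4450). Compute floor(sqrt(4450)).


66^2 = 4356 <= 4450 < 4489 = 67^2, so 66 <= sqrt(4450) < 67.
floor(sqrt(4450)) = 66.

66


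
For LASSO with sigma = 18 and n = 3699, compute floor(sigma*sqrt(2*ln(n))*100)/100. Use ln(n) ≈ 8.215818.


ln(3699) ≈ 8.215818.
2*ln(n) ≈ 16.431636.
sqrt(2*ln(n)) ≈ sqrt(16.431636) ≈ 4.053595.
lambda ≈ 18*4.053595 = 72.96471.
floor(lambda*100)/100 = 72.96.

72.96


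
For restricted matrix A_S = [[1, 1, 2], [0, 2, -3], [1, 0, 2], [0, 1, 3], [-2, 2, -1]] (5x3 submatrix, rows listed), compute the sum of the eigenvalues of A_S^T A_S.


Sum of eigenvalues of A_S^T A_S = trace(A_S^T A_S) = sum of squared column norms of A_S.
A_S^T A_S diagonal: [6, 10, 27].
trace = 6 + 10 + 27 = 43.

43


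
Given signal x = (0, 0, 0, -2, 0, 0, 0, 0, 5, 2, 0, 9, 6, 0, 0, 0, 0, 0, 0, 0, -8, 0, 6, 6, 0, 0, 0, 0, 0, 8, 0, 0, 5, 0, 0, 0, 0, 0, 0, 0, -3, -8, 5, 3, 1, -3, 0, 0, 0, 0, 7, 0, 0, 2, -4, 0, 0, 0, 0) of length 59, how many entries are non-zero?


Non-zero positions: [3, 8, 9, 11, 12, 20, 22, 23, 29, 32, 40, 41, 42, 43, 44, 45, 50, 53, 54].
Sparsity = 19.

19


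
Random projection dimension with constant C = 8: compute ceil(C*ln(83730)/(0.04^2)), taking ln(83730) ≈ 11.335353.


ln(83730) ≈ 11.335353.
eps^2 = 0.04^2 = 0.0016.
C*ln(N)/eps^2 ≈ 8*11.335353/0.0016 ≈ 56676.765.
m = ceil(56676.765) = 56677.

56677


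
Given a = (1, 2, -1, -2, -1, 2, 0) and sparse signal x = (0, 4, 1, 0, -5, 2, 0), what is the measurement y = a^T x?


Non-zero terms: ['2*4', '-1*1', '-1*-5', '2*2']
Products: [8, -1, 5, 4]
y = sum = 16.

16


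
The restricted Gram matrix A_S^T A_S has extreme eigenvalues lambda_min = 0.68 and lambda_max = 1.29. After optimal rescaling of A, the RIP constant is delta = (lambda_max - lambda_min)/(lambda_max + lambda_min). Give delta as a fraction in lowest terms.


lambda_max - lambda_min = 1.29 - 0.68 = 0.61.
lambda_max + lambda_min = 1.29 + 0.68 = 1.97.
delta = 0.61/1.97 = 61/197.

61/197


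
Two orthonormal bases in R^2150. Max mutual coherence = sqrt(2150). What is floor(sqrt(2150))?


46^2 = 2116 <= 2150 < 2209 = 47^2, so 46 <= sqrt(2150) < 47.
floor(sqrt(2150)) = 46.

46


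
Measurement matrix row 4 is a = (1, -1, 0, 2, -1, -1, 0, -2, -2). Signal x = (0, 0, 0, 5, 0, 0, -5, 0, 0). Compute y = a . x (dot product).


Non-zero terms: ['2*5', '0*-5']
Products: [10, 0]
y = sum = 10.

10


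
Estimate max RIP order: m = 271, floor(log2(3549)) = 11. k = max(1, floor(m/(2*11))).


floor(log2(3549)) = 11.
2*11 = 22.
m/(2*floor(log2(n))) = 271/22 ≈ 12.3182.
floor = 12.
k = max(1, 12) = 12.

12


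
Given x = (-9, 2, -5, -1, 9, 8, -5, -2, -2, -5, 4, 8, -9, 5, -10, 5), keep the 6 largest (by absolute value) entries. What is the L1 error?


Sorted |x_i| descending: [10, 9, 9, 9, 8, 8, 5, 5, 5, 5, 5, 4, 2, 2, 2, 1]
Keep top 6: [10, 9, 9, 9, 8, 8]
Tail entries: [5, 5, 5, 5, 5, 4, 2, 2, 2, 1]
L1 error = sum of tail = 36.

36


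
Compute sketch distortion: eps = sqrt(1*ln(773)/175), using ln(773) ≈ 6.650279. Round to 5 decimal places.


ln(773) ≈ 6.650279.
1*ln(N)/m ≈ 1*6.650279/175 ≈ 0.03800159.
eps = sqrt(0.03800159) ≈ 0.19494 ≈ 0.19494.

0.19494


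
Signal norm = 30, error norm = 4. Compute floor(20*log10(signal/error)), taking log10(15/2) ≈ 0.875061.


||x||/||e|| = 30/4 = 15/2.
log10(15/2) ≈ 0.875061.
20*log10(||x||/||e||) ≈ 20*0.875061 = 17.50122.
floor(17.50122) = 17.

17


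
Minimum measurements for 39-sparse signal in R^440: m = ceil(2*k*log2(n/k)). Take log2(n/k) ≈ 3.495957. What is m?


log2(n/k) = log2(440/39) ≈ 3.495957.
2*k*log2(n/k) ≈ 2*39*3.495957 = 272.684646.
m = ceil(272.684646) = 273.

273


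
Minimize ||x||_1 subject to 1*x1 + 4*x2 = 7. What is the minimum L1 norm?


Axis intercepts:
  x1 = 7, x2 = 0: L1 = 7
  x1 = 0, x2 = 7/4: L1 = 7/4
x* = (0, 7/4)
||x*||_1 = 7/4.

7/4


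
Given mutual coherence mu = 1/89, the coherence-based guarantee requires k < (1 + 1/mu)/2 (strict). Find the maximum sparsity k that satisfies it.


1/mu = 89.
1 + 1/mu = 90.
(1 + 1/mu)/2 = 45 is an integer and the inequality is strict, so k_max = 45 - 1 = 44.

44


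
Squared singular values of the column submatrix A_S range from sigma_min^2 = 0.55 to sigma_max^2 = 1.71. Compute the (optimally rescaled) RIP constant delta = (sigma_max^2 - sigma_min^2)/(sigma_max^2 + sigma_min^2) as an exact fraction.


lambda_max - lambda_min = 1.71 - 0.55 = 1.16.
lambda_max + lambda_min = 1.71 + 0.55 = 2.26.
delta = 1.16/2.26 = 116/226 = 58/113.

58/113


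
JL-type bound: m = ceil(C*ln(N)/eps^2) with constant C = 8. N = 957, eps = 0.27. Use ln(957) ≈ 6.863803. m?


ln(957) ≈ 6.863803.
eps^2 = 0.27^2 = 0.0729.
C*ln(N)/eps^2 ≈ 8*6.863803/0.0729 ≈ 753.2294.
m = ceil(753.2294) = 754.

754


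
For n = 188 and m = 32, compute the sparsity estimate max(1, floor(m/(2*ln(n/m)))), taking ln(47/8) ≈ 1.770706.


n/m = 188/32 = 47/8.
ln(n/m) ≈ 1.770706.
2*ln(n/m) ≈ 3.541412.
m/(2*ln(n/m)) ≈ 32/3.541412 ≈ 9.0359.
floor = 9.
k_max = max(1, 9) = 9.

9


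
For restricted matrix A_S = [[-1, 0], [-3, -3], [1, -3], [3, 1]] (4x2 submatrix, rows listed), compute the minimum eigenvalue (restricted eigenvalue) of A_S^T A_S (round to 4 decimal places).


A_S^T A_S = [[20, 9], [9, 19]].
trace = 39.
det = 299.
disc = trace^2 - 4*det = 1521 - 4*299 = 325.
sqrt(325) ≈ 18.027756.
lam_min = (39 - sqrt(325))/2 ≈ (39 - 18.027756)/2 = 10.486122 ≈ 10.4861.

10.4861


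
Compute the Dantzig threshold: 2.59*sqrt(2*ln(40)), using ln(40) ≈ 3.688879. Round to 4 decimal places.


ln(40) ≈ 3.688879.
2*ln(n) ≈ 7.377758.
sqrt(2*ln(n)) ≈ sqrt(7.377758) ≈ 2.716203.
threshold ≈ 2.59*2.716203 = 7.03496577 ≈ 7.0350.

7.0350


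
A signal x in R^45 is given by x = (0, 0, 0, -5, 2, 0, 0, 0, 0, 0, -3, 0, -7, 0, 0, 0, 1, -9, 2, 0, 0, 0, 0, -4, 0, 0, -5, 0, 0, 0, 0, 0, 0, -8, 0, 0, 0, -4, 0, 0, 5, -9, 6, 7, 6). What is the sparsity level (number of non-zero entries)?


Non-zero positions: [3, 4, 10, 12, 16, 17, 18, 23, 26, 33, 37, 40, 41, 42, 43, 44].
Sparsity = 16.

16


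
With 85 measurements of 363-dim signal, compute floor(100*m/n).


100*m/n = 100*85/363 ≈ 23.416.
floor = 23.

23


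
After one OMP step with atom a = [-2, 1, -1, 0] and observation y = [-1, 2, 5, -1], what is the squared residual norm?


a^T a = 6.
a^T y = -1.
coeff = -1/6 = -1/6.
||r||^2 = 185/6.

185/6


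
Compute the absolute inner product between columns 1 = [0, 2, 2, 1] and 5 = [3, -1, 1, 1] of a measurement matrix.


Inner product: 0*3 + 2*-1 + 2*1 + 1*1
Products: [0, -2, 2, 1]
Sum = 1.
|dot| = 1.

1


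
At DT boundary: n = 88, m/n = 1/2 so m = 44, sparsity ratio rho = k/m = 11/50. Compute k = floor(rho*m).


m = 1/2*88 = 44.
rho = 11/50.
rho*m = 11/50*44 = 9.68.
k = floor(9.68) = 9.

9


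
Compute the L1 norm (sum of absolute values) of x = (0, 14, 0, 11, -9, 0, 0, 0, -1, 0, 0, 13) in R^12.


Non-zero entries: [(1, 14), (3, 11), (4, -9), (8, -1), (11, 13)]
Absolute values: [14, 11, 9, 1, 13]
||x||_1 = sum = 48.

48


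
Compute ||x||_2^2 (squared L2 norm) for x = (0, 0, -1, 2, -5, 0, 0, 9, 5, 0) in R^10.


Non-zero entries: [(2, -1), (3, 2), (4, -5), (7, 9), (8, 5)]
Squares: [1, 4, 25, 81, 25]
||x||_2^2 = sum = 136.

136


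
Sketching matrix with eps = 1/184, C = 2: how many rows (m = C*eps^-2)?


1/eps = 184.
(1/eps)^2 = 33856.
m = 2*33856 = 67712.

67712


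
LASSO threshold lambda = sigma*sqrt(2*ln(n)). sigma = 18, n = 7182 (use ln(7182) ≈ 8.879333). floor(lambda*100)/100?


ln(7182) ≈ 8.879333.
2*ln(n) ≈ 17.758666.
sqrt(2*ln(n)) ≈ sqrt(17.758666) ≈ 4.214103.
lambda ≈ 18*4.214103 = 75.853854.
floor(lambda*100)/100 = 75.85.

75.85


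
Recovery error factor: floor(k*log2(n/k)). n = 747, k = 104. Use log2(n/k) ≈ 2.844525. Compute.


log2(n/k) = log2(747/104) ≈ 2.844525.
k*log2(n/k) ≈ 104*2.844525 = 295.8306.
floor(295.8306) = 295.

295


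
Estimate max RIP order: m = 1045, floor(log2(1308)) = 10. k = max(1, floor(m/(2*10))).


floor(log2(1308)) = 10.
2*10 = 20.
m/(2*floor(log2(n))) = 1045/20 ≈ 52.25.
floor = 52.
k = max(1, 52) = 52.

52


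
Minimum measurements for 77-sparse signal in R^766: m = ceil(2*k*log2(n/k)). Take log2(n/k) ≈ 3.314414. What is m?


log2(n/k) = log2(766/77) ≈ 3.314414.
2*k*log2(n/k) ≈ 2*77*3.314414 = 510.419756.
m = ceil(510.419756) = 511.

511


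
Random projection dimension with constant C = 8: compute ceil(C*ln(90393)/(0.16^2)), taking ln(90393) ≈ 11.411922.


ln(90393) ≈ 11.411922.
eps^2 = 0.16^2 = 0.0256.
C*ln(N)/eps^2 ≈ 8*11.411922/0.0256 ≈ 3566.2256.
m = ceil(3566.2256) = 3567.

3567


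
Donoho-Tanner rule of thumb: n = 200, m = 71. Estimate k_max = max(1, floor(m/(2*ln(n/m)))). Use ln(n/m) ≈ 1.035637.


n/m = 200/71.
ln(n/m) ≈ 1.035637.
2*ln(n/m) ≈ 2.071274.
m/(2*ln(n/m)) ≈ 71/2.071274 ≈ 34.2784.
floor = 34.
k_max = max(1, 34) = 34.

34


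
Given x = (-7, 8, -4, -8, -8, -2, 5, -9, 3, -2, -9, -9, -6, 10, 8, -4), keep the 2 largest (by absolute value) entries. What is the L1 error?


Sorted |x_i| descending: [10, 9, 9, 9, 8, 8, 8, 8, 7, 6, 5, 4, 4, 3, 2, 2]
Keep top 2: [10, 9]
Tail entries: [9, 9, 8, 8, 8, 8, 7, 6, 5, 4, 4, 3, 2, 2]
L1 error = sum of tail = 83.

83


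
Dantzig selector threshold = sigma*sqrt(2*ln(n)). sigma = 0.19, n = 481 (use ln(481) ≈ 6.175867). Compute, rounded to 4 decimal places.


ln(481) ≈ 6.175867.
2*ln(n) ≈ 12.351734.
sqrt(2*ln(n)) ≈ sqrt(12.351734) ≈ 3.514503.
threshold ≈ 0.19*3.514503 = 0.66775557 ≈ 0.6678.

0.6678


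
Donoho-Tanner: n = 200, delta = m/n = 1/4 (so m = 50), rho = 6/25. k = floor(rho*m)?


m = 1/4*200 = 50.
rho = 6/25.
rho*m = 6/25*50 = 12.
k = floor(12) = 12.

12


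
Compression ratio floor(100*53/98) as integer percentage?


100*m/n = 100*53/98 ≈ 54.0816.
floor = 54.

54


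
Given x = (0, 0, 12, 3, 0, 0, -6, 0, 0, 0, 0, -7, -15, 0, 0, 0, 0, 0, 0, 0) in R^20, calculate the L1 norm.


Non-zero entries: [(2, 12), (3, 3), (6, -6), (11, -7), (12, -15)]
Absolute values: [12, 3, 6, 7, 15]
||x||_1 = sum = 43.

43


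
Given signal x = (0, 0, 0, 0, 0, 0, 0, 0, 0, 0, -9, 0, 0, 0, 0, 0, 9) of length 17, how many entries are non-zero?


Non-zero positions: [10, 16].
Sparsity = 2.

2


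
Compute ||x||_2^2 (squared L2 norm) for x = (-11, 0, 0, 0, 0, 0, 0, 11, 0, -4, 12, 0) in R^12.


Non-zero entries: [(0, -11), (7, 11), (9, -4), (10, 12)]
Squares: [121, 121, 16, 144]
||x||_2^2 = sum = 402.

402


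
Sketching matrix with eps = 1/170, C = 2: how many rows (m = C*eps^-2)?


1/eps = 170.
(1/eps)^2 = 28900.
m = 2*28900 = 57800.

57800


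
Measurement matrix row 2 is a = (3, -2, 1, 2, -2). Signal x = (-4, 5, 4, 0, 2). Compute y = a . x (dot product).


Non-zero terms: ['3*-4', '-2*5', '1*4', '-2*2']
Products: [-12, -10, 4, -4]
y = sum = -22.

-22


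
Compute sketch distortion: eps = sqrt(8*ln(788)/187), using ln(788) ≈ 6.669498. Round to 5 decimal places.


ln(788) ≈ 6.669498.
8*ln(N)/m ≈ 8*6.669498/187 ≈ 0.28532612.
eps = sqrt(0.28532612) ≈ 0.5341593 ≈ 0.53416.

0.53416


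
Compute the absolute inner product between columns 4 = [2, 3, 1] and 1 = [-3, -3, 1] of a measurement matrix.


Inner product: 2*-3 + 3*-3 + 1*1
Products: [-6, -9, 1]
Sum = -14.
|dot| = 14.

14


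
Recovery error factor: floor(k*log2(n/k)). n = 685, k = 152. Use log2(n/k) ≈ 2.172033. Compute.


log2(n/k) = log2(685/152) ≈ 2.172033.
k*log2(n/k) ≈ 152*2.172033 = 330.149016.
floor(330.149016) = 330.

330


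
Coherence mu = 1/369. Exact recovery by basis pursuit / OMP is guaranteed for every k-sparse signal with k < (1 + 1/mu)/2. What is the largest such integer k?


1/mu = 369.
1 + 1/mu = 370.
(1 + 1/mu)/2 = 185 is an integer and the inequality is strict, so k_max = 185 - 1 = 184.

184


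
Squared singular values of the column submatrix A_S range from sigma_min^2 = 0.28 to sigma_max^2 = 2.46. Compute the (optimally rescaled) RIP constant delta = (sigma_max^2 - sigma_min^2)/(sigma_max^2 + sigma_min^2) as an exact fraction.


lambda_max - lambda_min = 2.46 - 0.28 = 2.18.
lambda_max + lambda_min = 2.46 + 0.28 = 2.74.
delta = 2.18/2.74 = 218/274 = 109/137.

109/137


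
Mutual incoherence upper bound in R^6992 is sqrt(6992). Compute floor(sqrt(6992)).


83^2 = 6889 <= 6992 < 7056 = 84^2, so 83 <= sqrt(6992) < 84.
floor(sqrt(6992)) = 83.

83


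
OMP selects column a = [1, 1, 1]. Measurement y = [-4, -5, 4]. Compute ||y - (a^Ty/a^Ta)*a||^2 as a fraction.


a^T a = 3.
a^T y = -5.
coeff = -5/3 = -5/3.
||r||^2 = 146/3.

146/3


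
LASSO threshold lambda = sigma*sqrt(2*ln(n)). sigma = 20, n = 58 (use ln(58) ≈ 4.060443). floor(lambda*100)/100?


ln(58) ≈ 4.060443.
2*ln(n) ≈ 8.120886.
sqrt(2*ln(n)) ≈ sqrt(8.120886) ≈ 2.849717.
lambda ≈ 20*2.849717 = 56.99434.
floor(lambda*100)/100 = 56.99.

56.99


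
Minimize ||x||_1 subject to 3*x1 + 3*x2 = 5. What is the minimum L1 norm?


Axis intercepts:
  x1 = 5/3, x2 = 0: L1 = 5/3
  x1 = 0, x2 = 5/3: L1 = 5/3
x* = (5/3, 0)
||x*||_1 = 5/3.

5/3


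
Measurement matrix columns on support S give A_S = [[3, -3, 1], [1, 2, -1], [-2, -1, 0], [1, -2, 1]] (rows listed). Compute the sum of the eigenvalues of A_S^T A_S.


Sum of eigenvalues of A_S^T A_S = trace(A_S^T A_S) = sum of squared column norms of A_S.
A_S^T A_S diagonal: [15, 18, 3].
trace = 15 + 18 + 3 = 36.

36


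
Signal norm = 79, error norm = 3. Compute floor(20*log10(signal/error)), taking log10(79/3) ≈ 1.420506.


||x||/||e|| = 79/3.
log10(79/3) ≈ 1.420506.
20*log10(||x||/||e||) ≈ 20*1.420506 = 28.41012.
floor(28.41012) = 28.

28


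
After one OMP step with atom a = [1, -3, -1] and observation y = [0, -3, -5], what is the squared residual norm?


a^T a = 11.
a^T y = 14.
coeff = 14/11 = 14/11.
||r||^2 = 178/11.

178/11


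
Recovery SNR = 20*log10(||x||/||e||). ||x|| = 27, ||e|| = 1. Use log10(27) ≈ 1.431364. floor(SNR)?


||x||/||e|| = 27/1 = 27.
log10(27) ≈ 1.431364.
20*log10(||x||/||e||) ≈ 20*1.431364 = 28.62728.
floor(28.62728) = 28.

28


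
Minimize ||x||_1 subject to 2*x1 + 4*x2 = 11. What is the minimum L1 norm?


Axis intercepts:
  x1 = 11/2, x2 = 0: L1 = 11/2
  x1 = 0, x2 = 11/4: L1 = 11/4
x* = (0, 11/4)
||x*||_1 = 11/4.

11/4


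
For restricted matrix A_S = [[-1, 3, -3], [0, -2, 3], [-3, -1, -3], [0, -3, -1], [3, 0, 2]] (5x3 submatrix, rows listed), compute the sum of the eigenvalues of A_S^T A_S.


Sum of eigenvalues of A_S^T A_S = trace(A_S^T A_S) = sum of squared column norms of A_S.
A_S^T A_S diagonal: [19, 23, 32].
trace = 19 + 23 + 32 = 74.

74
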